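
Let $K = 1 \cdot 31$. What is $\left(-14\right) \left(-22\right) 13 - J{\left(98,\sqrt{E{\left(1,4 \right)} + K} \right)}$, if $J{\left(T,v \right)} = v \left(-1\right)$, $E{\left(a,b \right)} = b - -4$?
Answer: $4004 + \sqrt{39} \approx 4010.2$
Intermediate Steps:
$K = 31$
$E{\left(a,b \right)} = 4 + b$ ($E{\left(a,b \right)} = b + 4 = 4 + b$)
$J{\left(T,v \right)} = - v$
$\left(-14\right) \left(-22\right) 13 - J{\left(98,\sqrt{E{\left(1,4 \right)} + K} \right)} = \left(-14\right) \left(-22\right) 13 - - \sqrt{\left(4 + 4\right) + 31} = 308 \cdot 13 - - \sqrt{8 + 31} = 4004 - - \sqrt{39} = 4004 + \sqrt{39}$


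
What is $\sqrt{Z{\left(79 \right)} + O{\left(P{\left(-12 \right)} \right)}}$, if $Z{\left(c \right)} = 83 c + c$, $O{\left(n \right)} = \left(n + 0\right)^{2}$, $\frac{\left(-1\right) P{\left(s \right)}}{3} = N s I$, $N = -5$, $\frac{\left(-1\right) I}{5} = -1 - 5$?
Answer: $2 \sqrt{7291659} \approx 5400.6$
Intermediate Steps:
$I = 30$ ($I = - 5 \left(-1 - 5\right) = \left(-5\right) \left(-6\right) = 30$)
$P{\left(s \right)} = 450 s$ ($P{\left(s \right)} = - 3 - 5 s 30 = - 3 \left(- 150 s\right) = 450 s$)
$O{\left(n \right)} = n^{2}$
$Z{\left(c \right)} = 84 c$
$\sqrt{Z{\left(79 \right)} + O{\left(P{\left(-12 \right)} \right)}} = \sqrt{84 \cdot 79 + \left(450 \left(-12\right)\right)^{2}} = \sqrt{6636 + \left(-5400\right)^{2}} = \sqrt{6636 + 29160000} = \sqrt{29166636} = 2 \sqrt{7291659}$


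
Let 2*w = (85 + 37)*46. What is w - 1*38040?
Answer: -35234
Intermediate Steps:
w = 2806 (w = ((85 + 37)*46)/2 = (122*46)/2 = (½)*5612 = 2806)
w - 1*38040 = 2806 - 1*38040 = 2806 - 38040 = -35234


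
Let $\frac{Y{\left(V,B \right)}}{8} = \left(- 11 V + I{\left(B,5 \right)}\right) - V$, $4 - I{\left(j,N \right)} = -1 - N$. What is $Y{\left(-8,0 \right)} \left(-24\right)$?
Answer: $-20352$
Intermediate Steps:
$I{\left(j,N \right)} = 5 + N$ ($I{\left(j,N \right)} = 4 - \left(-1 - N\right) = 4 + \left(1 + N\right) = 5 + N$)
$Y{\left(V,B \right)} = 80 - 96 V$ ($Y{\left(V,B \right)} = 8 \left(\left(- 11 V + \left(5 + 5\right)\right) - V\right) = 8 \left(\left(- 11 V + 10\right) - V\right) = 8 \left(\left(10 - 11 V\right) - V\right) = 8 \left(10 - 12 V\right) = 80 - 96 V$)
$Y{\left(-8,0 \right)} \left(-24\right) = \left(80 - -768\right) \left(-24\right) = \left(80 + 768\right) \left(-24\right) = 848 \left(-24\right) = -20352$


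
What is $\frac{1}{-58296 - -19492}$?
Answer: $- \frac{1}{38804} \approx -2.5771 \cdot 10^{-5}$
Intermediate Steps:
$\frac{1}{-58296 - -19492} = \frac{1}{-58296 + 19492} = \frac{1}{-38804} = - \frac{1}{38804}$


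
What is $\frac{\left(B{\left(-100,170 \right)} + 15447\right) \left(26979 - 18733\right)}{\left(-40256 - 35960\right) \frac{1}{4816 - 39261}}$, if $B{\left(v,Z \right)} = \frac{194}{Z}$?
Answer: $\frac{1332007418533}{23137} \approx 5.757 \cdot 10^{7}$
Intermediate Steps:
$\frac{\left(B{\left(-100,170 \right)} + 15447\right) \left(26979 - 18733\right)}{\left(-40256 - 35960\right) \frac{1}{4816 - 39261}} = \frac{\left(\frac{194}{170} + 15447\right) \left(26979 - 18733\right)}{\left(-40256 - 35960\right) \frac{1}{4816 - 39261}} = \frac{\left(194 \cdot \frac{1}{170} + 15447\right) 8246}{\left(-76216\right) \frac{1}{-34445}} = \frac{\left(\frac{97}{85} + 15447\right) 8246}{\left(-76216\right) \left(- \frac{1}{34445}\right)} = \frac{\frac{1313092}{85} \cdot 8246}{\frac{76216}{34445}} = \frac{10827756632}{85} \cdot \frac{34445}{76216} = \frac{1332007418533}{23137}$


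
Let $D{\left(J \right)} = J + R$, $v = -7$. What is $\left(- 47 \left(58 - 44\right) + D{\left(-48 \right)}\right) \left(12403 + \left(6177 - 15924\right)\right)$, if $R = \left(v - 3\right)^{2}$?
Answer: $-1609536$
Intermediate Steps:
$R = 100$ ($R = \left(-7 - 3\right)^{2} = \left(-10\right)^{2} = 100$)
$D{\left(J \right)} = 100 + J$ ($D{\left(J \right)} = J + 100 = 100 + J$)
$\left(- 47 \left(58 - 44\right) + D{\left(-48 \right)}\right) \left(12403 + \left(6177 - 15924\right)\right) = \left(- 47 \left(58 - 44\right) + \left(100 - 48\right)\right) \left(12403 + \left(6177 - 15924\right)\right) = \left(\left(-47\right) 14 + 52\right) \left(12403 - 9747\right) = \left(-658 + 52\right) 2656 = \left(-606\right) 2656 = -1609536$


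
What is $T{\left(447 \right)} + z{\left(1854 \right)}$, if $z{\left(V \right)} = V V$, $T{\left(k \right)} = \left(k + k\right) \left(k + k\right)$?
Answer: $4236552$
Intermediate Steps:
$T{\left(k \right)} = 4 k^{2}$ ($T{\left(k \right)} = 2 k 2 k = 4 k^{2}$)
$z{\left(V \right)} = V^{2}$
$T{\left(447 \right)} + z{\left(1854 \right)} = 4 \cdot 447^{2} + 1854^{2} = 4 \cdot 199809 + 3437316 = 799236 + 3437316 = 4236552$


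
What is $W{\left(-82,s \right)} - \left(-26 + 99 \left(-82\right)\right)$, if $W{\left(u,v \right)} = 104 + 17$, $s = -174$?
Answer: $8265$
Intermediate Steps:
$W{\left(u,v \right)} = 121$
$W{\left(-82,s \right)} - \left(-26 + 99 \left(-82\right)\right) = 121 - \left(-26 + 99 \left(-82\right)\right) = 121 - \left(-26 - 8118\right) = 121 - -8144 = 121 + 8144 = 8265$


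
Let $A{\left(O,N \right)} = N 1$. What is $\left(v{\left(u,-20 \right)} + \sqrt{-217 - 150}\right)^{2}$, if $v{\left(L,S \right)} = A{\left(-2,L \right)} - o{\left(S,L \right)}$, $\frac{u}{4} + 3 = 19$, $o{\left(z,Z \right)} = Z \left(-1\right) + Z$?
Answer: $\left(64 + i \sqrt{367}\right)^{2} \approx 3729.0 + 2452.1 i$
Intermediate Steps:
$o{\left(z,Z \right)} = 0$ ($o{\left(z,Z \right)} = - Z + Z = 0$)
$u = 64$ ($u = -12 + 4 \cdot 19 = -12 + 76 = 64$)
$A{\left(O,N \right)} = N$
$v{\left(L,S \right)} = L$ ($v{\left(L,S \right)} = L - 0 = L + 0 = L$)
$\left(v{\left(u,-20 \right)} + \sqrt{-217 - 150}\right)^{2} = \left(64 + \sqrt{-217 - 150}\right)^{2} = \left(64 + \sqrt{-367}\right)^{2} = \left(64 + i \sqrt{367}\right)^{2}$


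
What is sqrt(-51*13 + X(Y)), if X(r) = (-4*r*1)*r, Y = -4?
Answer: I*sqrt(727) ≈ 26.963*I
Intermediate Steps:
X(r) = -4*r**2 (X(r) = (-4*r)*r = -4*r**2)
sqrt(-51*13 + X(Y)) = sqrt(-51*13 - 4*(-4)**2) = sqrt(-663 - 4*16) = sqrt(-663 - 64) = sqrt(-727) = I*sqrt(727)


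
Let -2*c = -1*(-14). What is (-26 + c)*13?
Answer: -429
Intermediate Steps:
c = -7 (c = -(-1)*(-14)/2 = -½*14 = -7)
(-26 + c)*13 = (-26 - 7)*13 = -33*13 = -429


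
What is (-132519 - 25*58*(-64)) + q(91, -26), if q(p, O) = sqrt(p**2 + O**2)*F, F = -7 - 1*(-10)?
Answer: -39719 + 39*sqrt(53) ≈ -39435.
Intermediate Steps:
F = 3 (F = -7 + 10 = 3)
q(p, O) = 3*sqrt(O**2 + p**2) (q(p, O) = sqrt(p**2 + O**2)*3 = sqrt(O**2 + p**2)*3 = 3*sqrt(O**2 + p**2))
(-132519 - 25*58*(-64)) + q(91, -26) = (-132519 - 25*58*(-64)) + 3*sqrt((-26)**2 + 91**2) = (-132519 - 1450*(-64)) + 3*sqrt(676 + 8281) = (-132519 + 92800) + 3*sqrt(8957) = -39719 + 3*(13*sqrt(53)) = -39719 + 39*sqrt(53)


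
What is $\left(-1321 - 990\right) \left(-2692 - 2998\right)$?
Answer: $13149590$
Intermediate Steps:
$\left(-1321 - 990\right) \left(-2692 - 2998\right) = \left(-2311\right) \left(-5690\right) = 13149590$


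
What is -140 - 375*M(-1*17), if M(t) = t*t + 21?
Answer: -116390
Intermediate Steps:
M(t) = 21 + t² (M(t) = t² + 21 = 21 + t²)
-140 - 375*M(-1*17) = -140 - 375*(21 + (-1*17)²) = -140 - 375*(21 + (-17)²) = -140 - 375*(21 + 289) = -140 - 375*310 = -140 - 116250 = -116390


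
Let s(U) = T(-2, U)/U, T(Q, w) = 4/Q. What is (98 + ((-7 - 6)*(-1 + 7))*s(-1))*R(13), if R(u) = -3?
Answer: 174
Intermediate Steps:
s(U) = -2/U (s(U) = (4/(-2))/U = (4*(-½))/U = -2/U)
(98 + ((-7 - 6)*(-1 + 7))*s(-1))*R(13) = (98 + ((-7 - 6)*(-1 + 7))*(-2/(-1)))*(-3) = (98 + (-13*6)*(-2*(-1)))*(-3) = (98 - 78*2)*(-3) = (98 - 156)*(-3) = -58*(-3) = 174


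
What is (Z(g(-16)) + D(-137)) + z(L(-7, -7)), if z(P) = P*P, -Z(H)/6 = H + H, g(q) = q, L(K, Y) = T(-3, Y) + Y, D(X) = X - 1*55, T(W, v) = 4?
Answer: 9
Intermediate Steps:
D(X) = -55 + X (D(X) = X - 55 = -55 + X)
L(K, Y) = 4 + Y
Z(H) = -12*H (Z(H) = -6*(H + H) = -12*H)
z(P) = P²
(Z(g(-16)) + D(-137)) + z(L(-7, -7)) = (-12*(-16) + (-55 - 137)) + (4 - 7)² = (192 - 192) + (-3)² = 0 + 9 = 9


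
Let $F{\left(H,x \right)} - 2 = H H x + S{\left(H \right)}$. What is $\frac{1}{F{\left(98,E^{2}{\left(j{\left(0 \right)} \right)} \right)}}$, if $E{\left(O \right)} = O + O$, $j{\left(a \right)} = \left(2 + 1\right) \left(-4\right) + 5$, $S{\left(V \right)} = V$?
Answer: $\frac{1}{1882484} \approx 5.3121 \cdot 10^{-7}$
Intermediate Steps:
$j{\left(a \right)} = -7$ ($j{\left(a \right)} = 3 \left(-4\right) + 5 = -12 + 5 = -7$)
$E{\left(O \right)} = 2 O$
$F{\left(H,x \right)} = 2 + H + x H^{2}$ ($F{\left(H,x \right)} = 2 + \left(H H x + H\right) = 2 + \left(H^{2} x + H\right) = 2 + \left(x H^{2} + H\right) = 2 + \left(H + x H^{2}\right) = 2 + H + x H^{2}$)
$\frac{1}{F{\left(98,E^{2}{\left(j{\left(0 \right)} \right)} \right)}} = \frac{1}{2 + 98 + \left(2 \left(-7\right)\right)^{2} \cdot 98^{2}} = \frac{1}{2 + 98 + \left(-14\right)^{2} \cdot 9604} = \frac{1}{2 + 98 + 196 \cdot 9604} = \frac{1}{2 + 98 + 1882384} = \frac{1}{1882484}$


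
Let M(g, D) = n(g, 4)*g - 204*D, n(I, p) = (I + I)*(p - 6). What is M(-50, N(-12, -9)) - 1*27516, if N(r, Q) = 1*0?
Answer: -37516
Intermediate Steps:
N(r, Q) = 0
n(I, p) = 2*I*(-6 + p) (n(I, p) = (2*I)*(-6 + p) = 2*I*(-6 + p))
M(g, D) = -204*D - 4*g² (M(g, D) = (2*g*(-6 + 4))*g - 204*D = (2*g*(-2))*g - 204*D = (-4*g)*g - 204*D = -4*g² - 204*D = -204*D - 4*g²)
M(-50, N(-12, -9)) - 1*27516 = (-204*0 - 4*(-50)²) - 1*27516 = (0 - 4*2500) - 27516 = (0 - 10000) - 27516 = -10000 - 27516 = -37516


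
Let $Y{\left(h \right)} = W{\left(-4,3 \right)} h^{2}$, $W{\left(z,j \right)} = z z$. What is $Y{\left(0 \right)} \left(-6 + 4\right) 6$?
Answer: $0$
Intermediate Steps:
$W{\left(z,j \right)} = z^{2}$
$Y{\left(h \right)} = 16 h^{2}$ ($Y{\left(h \right)} = \left(-4\right)^{2} h^{2} = 16 h^{2}$)
$Y{\left(0 \right)} \left(-6 + 4\right) 6 = 16 \cdot 0^{2} \left(-6 + 4\right) 6 = 16 \cdot 0 \left(\left(-2\right) 6\right) = 0 \left(-12\right) = 0$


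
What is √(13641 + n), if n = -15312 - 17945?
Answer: 4*I*√1226 ≈ 140.06*I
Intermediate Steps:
n = -33257
√(13641 + n) = √(13641 - 33257) = √(-19616) = 4*I*√1226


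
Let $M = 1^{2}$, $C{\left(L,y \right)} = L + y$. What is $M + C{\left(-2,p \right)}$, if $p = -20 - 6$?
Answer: $-27$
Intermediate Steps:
$p = -26$ ($p = -20 - 6 = -26$)
$M = 1$
$M + C{\left(-2,p \right)} = 1 - 28 = -27$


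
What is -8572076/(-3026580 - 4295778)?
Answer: 4286038/3661179 ≈ 1.1707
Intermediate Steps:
-8572076/(-3026580 - 4295778) = -8572076/(-7322358) = -8572076*(-1/7322358) = 4286038/3661179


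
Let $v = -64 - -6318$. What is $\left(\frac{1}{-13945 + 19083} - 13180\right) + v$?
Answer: $- \frac{35585787}{5138} \approx -6926.0$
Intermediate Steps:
$v = 6254$ ($v = -64 + 6318 = 6254$)
$\left(\frac{1}{-13945 + 19083} - 13180\right) + v = \left(\frac{1}{-13945 + 19083} - 13180\right) + 6254 = \left(\frac{1}{5138} - 13180\right) + 6254 = - \frac{67718839}{5138} + 6254 = - \frac{35585787}{5138}$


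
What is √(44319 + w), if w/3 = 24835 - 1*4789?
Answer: √104457 ≈ 323.20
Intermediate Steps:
w = 60138 (w = 3*(24835 - 1*4789) = 3*(24835 - 4789) = 3*20046 = 60138)
√(44319 + w) = √(44319 + 60138) = √104457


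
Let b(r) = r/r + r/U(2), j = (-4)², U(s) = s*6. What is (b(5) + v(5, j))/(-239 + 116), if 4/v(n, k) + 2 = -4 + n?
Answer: 31/1476 ≈ 0.021003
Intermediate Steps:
U(s) = 6*s
j = 16
v(n, k) = 4/(-6 + n) (v(n, k) = 4/(-2 + (-4 + n)) = 4/(-6 + n))
b(r) = 1 + r/12 (b(r) = r/r + r/((6*2)) = 1 + r/12)
(b(5) + v(5, j))/(-239 + 116) = ((1 + (1/12)*5) + 4/(-6 + 5))/(-239 + 116) = ((1 + 5/12) + 4/(-1))/(-123) = (17/12 + 4*(-1))*(-1/123) = (17/12 - 4)*(-1/123) = -31/12*(-1/123) = 31/1476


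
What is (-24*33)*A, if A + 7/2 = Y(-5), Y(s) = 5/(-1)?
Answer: 6732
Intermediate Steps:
Y(s) = -5 (Y(s) = 5*(-1) = -5)
A = -17/2 (A = -7/2 - 5 = -17/2 ≈ -8.5000)
(-24*33)*A = -24*33*(-17/2) = -792*(-17/2) = 6732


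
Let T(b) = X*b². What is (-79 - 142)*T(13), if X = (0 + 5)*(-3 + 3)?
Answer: 0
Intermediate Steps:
X = 0 (X = 5*0 = 0)
T(b) = 0 (T(b) = 0*b² = 0)
(-79 - 142)*T(13) = (-79 - 142)*0 = -221*0 = 0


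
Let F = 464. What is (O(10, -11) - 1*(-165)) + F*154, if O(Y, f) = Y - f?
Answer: 71642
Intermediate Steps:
(O(10, -11) - 1*(-165)) + F*154 = ((10 - 1*(-11)) - 1*(-165)) + 464*154 = ((10 + 11) + 165) + 71456 = (21 + 165) + 71456 = 186 + 71456 = 71642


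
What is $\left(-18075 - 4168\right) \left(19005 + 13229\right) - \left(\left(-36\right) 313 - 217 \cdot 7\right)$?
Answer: $-716968075$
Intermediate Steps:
$\left(-18075 - 4168\right) \left(19005 + 13229\right) - \left(\left(-36\right) 313 - 217 \cdot 7\right) = \left(-22243\right) 32234 - \left(-11268 - 1519\right) = -716980862 - \left(-11268 - 1519\right) = -716980862 - -12787 = -716980862 + 12787 = -716968075$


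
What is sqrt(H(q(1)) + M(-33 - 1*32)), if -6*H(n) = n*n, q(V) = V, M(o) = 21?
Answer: 5*sqrt(30)/6 ≈ 4.5644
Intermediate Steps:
H(n) = -n**2/6 (H(n) = -n*n/6 = -n**2/6)
sqrt(H(q(1)) + M(-33 - 1*32)) = sqrt(-1/6*1**2 + 21) = sqrt(-1/6*1 + 21) = sqrt(-1/6 + 21) = sqrt(125/6) = 5*sqrt(30)/6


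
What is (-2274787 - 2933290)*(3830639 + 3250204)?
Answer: -36877575568911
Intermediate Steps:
(-2274787 - 2933290)*(3830639 + 3250204) = -5208077*7080843 = -36877575568911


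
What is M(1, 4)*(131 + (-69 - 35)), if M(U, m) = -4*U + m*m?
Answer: 324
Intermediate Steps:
M(U, m) = m² - 4*U (M(U, m) = -4*U + m² = m² - 4*U)
M(1, 4)*(131 + (-69 - 35)) = (4² - 4*1)*(131 + (-69 - 35)) = (16 - 4)*(131 - 104) = 12*27 = 324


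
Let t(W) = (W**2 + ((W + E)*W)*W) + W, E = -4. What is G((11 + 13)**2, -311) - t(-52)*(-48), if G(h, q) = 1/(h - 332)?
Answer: -1742417663/244 ≈ -7.1411e+6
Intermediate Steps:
t(W) = W + W**2 + W**2*(-4 + W) (t(W) = (W**2 + ((W - 4)*W)*W) + W = (W**2 + ((-4 + W)*W)*W) + W = (W**2 + (W*(-4 + W))*W) + W = (W**2 + W**2*(-4 + W)) + W = W + W**2 + W**2*(-4 + W))
G(h, q) = 1/(-332 + h)
G((11 + 13)**2, -311) - t(-52)*(-48) = 1/(-332 + (11 + 13)**2) - (-52*(1 + (-52)**2 - 3*(-52)))*(-48) = 1/(-332 + 24**2) - (-52*(1 + 2704 + 156))*(-48) = 1/(-332 + 576) - (-52*2861)*(-48) = 1/244 - (-148772)*(-48) = 1/244 - 1*7141056 = 1/244 - 7141056 = -1742417663/244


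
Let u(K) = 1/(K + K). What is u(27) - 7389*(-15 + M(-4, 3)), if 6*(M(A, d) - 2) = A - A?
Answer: 5187079/54 ≈ 96057.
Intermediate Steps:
M(A, d) = 2 (M(A, d) = 2 + (A - A)/6 = 2 + (⅙)*0 = 2 + 0 = 2)
u(K) = 1/(2*K)
u(27) - 7389*(-15 + M(-4, 3)) = (½)/27 - 7389*(-15 + 2) = (½)*(1/27) - 7389*(-13) = 1/54 - 821*(-117) = 1/54 + 96057 = 5187079/54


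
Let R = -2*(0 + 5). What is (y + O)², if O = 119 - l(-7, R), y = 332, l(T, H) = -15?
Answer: 217156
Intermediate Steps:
R = -10 (R = -2*5 = -10)
O = 134 (O = 119 - 1*(-15) = 119 + 15 = 134)
(y + O)² = (332 + 134)² = 466² = 217156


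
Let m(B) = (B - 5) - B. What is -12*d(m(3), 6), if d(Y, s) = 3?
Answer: -36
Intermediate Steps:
m(B) = -5 (m(B) = (-5 + B) - B = -5)
-12*d(m(3), 6) = -12*3 = -36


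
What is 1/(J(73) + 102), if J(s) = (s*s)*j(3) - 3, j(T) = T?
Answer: 1/16086 ≈ 6.2166e-5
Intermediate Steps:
J(s) = -3 + 3*s² (J(s) = (s*s)*3 - 3 = s²*3 - 3 = 3*s² - 3 = -3 + 3*s²)
1/(J(73) + 102) = 1/((-3 + 3*73²) + 102) = 1/((-3 + 3*5329) + 102) = 1/((-3 + 15987) + 102) = 1/(15984 + 102) = 1/16086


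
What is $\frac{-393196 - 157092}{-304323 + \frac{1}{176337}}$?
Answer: $\frac{48518067528}{26831702425} \approx 1.8082$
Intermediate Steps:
$\frac{-393196 - 157092}{-304323 + \frac{1}{176337}} = - \frac{550288}{-304323 + \frac{1}{176337}} = - \frac{550288}{- \frac{53663404850}{176337}} = \left(-550288\right) \left(- \frac{176337}{53663404850}\right) = \frac{48518067528}{26831702425}$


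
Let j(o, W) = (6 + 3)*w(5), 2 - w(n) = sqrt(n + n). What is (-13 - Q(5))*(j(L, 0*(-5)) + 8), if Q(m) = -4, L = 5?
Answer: -234 + 81*sqrt(10) ≈ 22.145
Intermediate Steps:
w(n) = 2 - sqrt(2)*sqrt(n) (w(n) = 2 - sqrt(n + n) = 2 - sqrt(2*n) = 2 - sqrt(2)*sqrt(n))
j(o, W) = 18 - 9*sqrt(10) (j(o, W) = (6 + 3)*(2 - sqrt(2)*sqrt(5)) = 9*(2 - sqrt(10)) = 18 - 9*sqrt(10))
(-13 - Q(5))*(j(L, 0*(-5)) + 8) = (-13 - 1*(-4))*((18 - 9*sqrt(10)) + 8) = (-13 + 4)*(26 - 9*sqrt(10)) = -9*(26 - 9*sqrt(10)) = -234 + 81*sqrt(10)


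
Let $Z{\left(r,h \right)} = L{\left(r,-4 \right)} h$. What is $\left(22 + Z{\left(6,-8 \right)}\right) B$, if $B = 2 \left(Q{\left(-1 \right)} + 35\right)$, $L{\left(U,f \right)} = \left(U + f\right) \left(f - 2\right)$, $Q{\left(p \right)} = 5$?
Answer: $9440$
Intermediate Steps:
$L{\left(U,f \right)} = \left(-2 + f\right) \left(U + f\right)$ ($L{\left(U,f \right)} = \left(U + f\right) \left(-2 + f\right) = \left(-2 + f\right) \left(U + f\right)$)
$Z{\left(r,h \right)} = h \left(24 - 6 r\right)$ ($Z{\left(r,h \right)} = \left(\left(-4\right)^{2} - 2 r - -8 + r \left(-4\right)\right) h = \left(16 - 2 r + 8 - 4 r\right) h = \left(24 - 6 r\right) h = h \left(24 - 6 r\right)$)
$B = 80$ ($B = 2 \left(5 + 35\right) = 2 \cdot 40 = 80$)
$\left(22 + Z{\left(6,-8 \right)}\right) B = \left(22 + 6 \left(-8\right) \left(4 - 6\right)\right) 80 = \left(22 + 6 \left(-8\right) \left(-2\right)\right) 80 = \left(22 + 96\right) 80 = 118 \cdot 80 = 9440$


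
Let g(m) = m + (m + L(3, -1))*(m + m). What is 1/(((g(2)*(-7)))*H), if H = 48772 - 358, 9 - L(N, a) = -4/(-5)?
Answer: -5/72524172 ≈ -6.8943e-8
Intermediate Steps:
L(N, a) = 41/5 (L(N, a) = 9 - (-4)/(-5) = 9 - (-4)*(-1)/5 = 9 - 1*4/5 = 9 - 4/5 = 41/5)
g(m) = m + 2*m*(41/5 + m) (g(m) = m + (m + 41/5)*(m + m) = m + (41/5 + m)*(2*m) = m + 2*m*(41/5 + m))
H = 48414
1/(((g(2)*(-7)))*H) = 1/((((1/5)*2*(87 + 10*2))*(-7))*48414) = (1/48414)/(((1/5)*2*(87 + 20))*(-7)) = (1/48414)/(((1/5)*2*107)*(-7)) = (1/48414)/((214/5)*(-7)) = (1/48414)/(-1498/5) = -5/1498*1/48414 = -5/72524172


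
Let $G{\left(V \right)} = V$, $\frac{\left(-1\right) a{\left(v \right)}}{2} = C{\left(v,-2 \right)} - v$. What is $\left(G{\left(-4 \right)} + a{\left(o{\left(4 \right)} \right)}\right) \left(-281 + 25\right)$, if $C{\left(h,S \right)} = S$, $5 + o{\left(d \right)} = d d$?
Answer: $-5632$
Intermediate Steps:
$o{\left(d \right)} = -5 + d^{2}$ ($o{\left(d \right)} = -5 + d d = -5 + d^{2}$)
$a{\left(v \right)} = 4 + 2 v$ ($a{\left(v \right)} = - 2 \left(-2 - v\right) = 4 + 2 v$)
$\left(G{\left(-4 \right)} + a{\left(o{\left(4 \right)} \right)}\right) \left(-281 + 25\right) = \left(-4 + \left(4 + 2 \left(-5 + 4^{2}\right)\right)\right) \left(-281 + 25\right) = \left(-4 + \left(4 + 2 \left(-5 + 16\right)\right)\right) \left(-256\right) = \left(-4 + \left(4 + 2 \cdot 11\right)\right) \left(-256\right) = \left(-4 + \left(4 + 22\right)\right) \left(-256\right) = \left(-4 + 26\right) \left(-256\right) = 22 \left(-256\right) = -5632$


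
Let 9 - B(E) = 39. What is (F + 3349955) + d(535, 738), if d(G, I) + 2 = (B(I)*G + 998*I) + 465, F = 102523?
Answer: 4173415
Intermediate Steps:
B(E) = -30 (B(E) = 9 - 1*39 = 9 - 39 = -30)
d(G, I) = 463 - 30*G + 998*I (d(G, I) = -2 + ((-30*G + 998*I) + 465) = -2 + (465 - 30*G + 998*I) = 463 - 30*G + 998*I)
(F + 3349955) + d(535, 738) = (102523 + 3349955) + (463 - 30*535 + 998*738) = 3452478 + (463 - 16050 + 736524) = 3452478 + 720937 = 4173415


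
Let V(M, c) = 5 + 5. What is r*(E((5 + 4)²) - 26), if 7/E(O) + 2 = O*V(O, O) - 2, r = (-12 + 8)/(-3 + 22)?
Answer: 41898/7657 ≈ 5.4719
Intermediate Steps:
V(M, c) = 10
r = -4/19 ≈ -0.21053
E(O) = 7/(-4 + 10*O) (E(O) = 7/(-2 + (O*10 - 2)) = 7/(-2 + (10*O - 2)) = 7/(-2 + (-2 + 10*O)) = 7/(-4 + 10*O))
r*(E((5 + 4)²) - 26) = -4*(7/(2*(-2 + 5*(5 + 4)²)) - 26)/19 = -4*(7/(2*(-2 + 5*9²)) - 26)/19 = -4*(7/(2*(-2 + 5*81)) - 26)/19 = -4*(7/(2*(-2 + 405)) - 26)/19 = -4*((7/2)/403 - 26)/19 = -4*((7/2)*(1/403) - 26)/19 = -4*(7/806 - 26)/19 = -4/19*(-20949/806) = 41898/7657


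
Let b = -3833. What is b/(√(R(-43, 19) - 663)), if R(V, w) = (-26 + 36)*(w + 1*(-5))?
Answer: 3833*I*√523/523 ≈ 167.61*I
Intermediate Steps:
R(V, w) = -50 + 10*w (R(V, w) = 10*(w - 5) = 10*(-5 + w) = -50 + 10*w)
b/(√(R(-43, 19) - 663)) = -3833/√((-50 + 10*19) - 663) = -3833/√((-50 + 190) - 663) = -3833/√(140 - 663) = -3833*(-I*√523/523) = -(-3833)*I*√523/523 = 3833*I*√523/523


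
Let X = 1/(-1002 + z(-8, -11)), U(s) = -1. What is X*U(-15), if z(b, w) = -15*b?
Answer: 1/882 ≈ 0.0011338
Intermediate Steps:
X = -1/882 (X = 1/(-1002 - 15*(-8)) = 1/(-1002 + 120) = 1/(-882) = -1/882 ≈ -0.0011338)
X*U(-15) = -1/882*(-1) = 1/882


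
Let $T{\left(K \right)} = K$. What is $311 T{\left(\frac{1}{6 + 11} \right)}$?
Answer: $\frac{311}{17} \approx 18.294$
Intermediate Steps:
$311 T{\left(\frac{1}{6 + 11} \right)} = \frac{311}{6 + 11} = \frac{311}{17}$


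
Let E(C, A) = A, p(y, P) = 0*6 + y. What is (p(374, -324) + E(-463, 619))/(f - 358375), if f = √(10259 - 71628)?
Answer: -355866375/128432701994 - 993*I*√61369/128432701994 ≈ -0.0027708 - 1.9153e-6*I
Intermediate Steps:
p(y, P) = y (p(y, P) = 0 + y = y)
f = I*√61369 (f = √(-61369) = I*√61369 ≈ 247.73*I)
(p(374, -324) + E(-463, 619))/(f - 358375) = (374 + 619)/(I*√61369 - 358375) = 993/(-358375 + I*√61369)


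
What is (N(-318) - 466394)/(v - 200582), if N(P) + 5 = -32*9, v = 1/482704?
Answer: 225271681648/96821733727 ≈ 2.3267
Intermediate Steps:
v = 1/482704 ≈ 2.0717e-6
N(P) = -293 (N(P) = -5 - 32*9 = -5 - 288 = -293)
(N(-318) - 466394)/(v - 200582) = (-293 - 466394)/(1/482704 - 200582) = -466687/(-96821733727/482704) = -466687*(-482704/96821733727) = 225271681648/96821733727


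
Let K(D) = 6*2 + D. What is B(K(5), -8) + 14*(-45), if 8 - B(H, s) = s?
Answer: -614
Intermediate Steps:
K(D) = 12 + D
B(H, s) = 8 - s
B(K(5), -8) + 14*(-45) = (8 - 1*(-8)) + 14*(-45) = (8 + 8) - 630 = 16 - 630 = -614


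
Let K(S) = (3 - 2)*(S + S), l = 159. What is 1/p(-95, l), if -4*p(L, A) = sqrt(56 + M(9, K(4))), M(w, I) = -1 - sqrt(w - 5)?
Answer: -4*sqrt(53)/53 ≈ -0.54944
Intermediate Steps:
K(S) = 2*S (K(S) = 1*(2*S) = 2*S)
M(w, I) = -1 - sqrt(-5 + w)
p(L, A) = -sqrt(53)/4 (p(L, A) = -sqrt(56 + (-1 - sqrt(-5 + 9)))/4 = -sqrt(56 + (-1 - sqrt(4)))/4 = -sqrt(56 + (-1 - 1*2))/4 = -sqrt(56 + (-1 - 2))/4 = -sqrt(56 - 3)/4 = -sqrt(53)/4)
1/p(-95, l) = 1/(-sqrt(53)/4) = -4*sqrt(53)/53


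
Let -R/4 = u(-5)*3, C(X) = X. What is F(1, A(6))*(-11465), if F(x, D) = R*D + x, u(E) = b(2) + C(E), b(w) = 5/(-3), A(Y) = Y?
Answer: -5514665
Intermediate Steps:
b(w) = -5/3 (b(w) = 5*(-⅓) = -5/3)
u(E) = -5/3 + E
R = 80 (R = -4*(-5/3 - 5)*3 = -(-80)*3/3 = -4*(-20) = 80)
F(x, D) = x + 80*D (F(x, D) = 80*D + x = x + 80*D)
F(1, A(6))*(-11465) = (1 + 80*6)*(-11465) = (1 + 480)*(-11465) = 481*(-11465) = -5514665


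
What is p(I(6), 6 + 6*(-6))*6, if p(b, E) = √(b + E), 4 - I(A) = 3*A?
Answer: 12*I*√11 ≈ 39.799*I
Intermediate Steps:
I(A) = 4 - 3*A
p(b, E) = √(E + b)
p(I(6), 6 + 6*(-6))*6 = √((6 + 6*(-6)) + (4 - 3*6))*6 = √((6 - 36) + (4 - 18))*6 = √(-30 - 14)*6 = √(-44)*6 = (2*I*√11)*6 = 12*I*√11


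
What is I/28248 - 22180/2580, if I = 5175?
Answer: -10219819/1214664 ≈ -8.4137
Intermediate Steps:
I/28248 - 22180/2580 = 5175/28248 - 22180/2580 = 5175*(1/28248) - 22180*1/2580 = 1725/9416 - 1109/129 = -10219819/1214664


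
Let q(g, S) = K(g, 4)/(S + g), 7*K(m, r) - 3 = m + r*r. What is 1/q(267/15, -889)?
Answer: -7623/46 ≈ -165.72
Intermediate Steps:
K(m, r) = 3/7 + m/7 + r**2/7 (K(m, r) = 3/7 + (m + r*r)/7 = 3/7 + (m + r**2)/7 = 3/7 + (m/7 + r**2/7) = 3/7 + m/7 + r**2/7)
q(g, S) = (19/7 + g/7)/(S + g) (q(g, S) = (3/7 + g/7 + (1/7)*4**2)/(S + g) = (3/7 + g/7 + (1/7)*16)/(S + g) = (3/7 + g/7 + 16/7)/(S + g) = (19/7 + g/7)/(S + g))
1/q(267/15, -889) = 1/((19 + 267/15)/(7*(-889 + 267/15))) = 1/((19 + 267*(1/15))/(7*(-889 + 267*(1/15)))) = 1/((19 + 89/5)/(7*(-889 + 89/5))) = 1/((1/7)*(184/5)/(-4356/5)) = 1/((1/7)*(-5/4356)*(184/5)) = 1/(-46/7623) = -7623/46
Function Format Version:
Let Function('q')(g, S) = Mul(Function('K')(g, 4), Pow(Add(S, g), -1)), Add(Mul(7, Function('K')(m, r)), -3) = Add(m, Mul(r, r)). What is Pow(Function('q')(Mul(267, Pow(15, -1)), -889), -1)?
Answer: Rational(-7623, 46) ≈ -165.72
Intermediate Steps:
Function('K')(m, r) = Add(Rational(3, 7), Mul(Rational(1, 7), m), Mul(Rational(1, 7), Pow(r, 2))) (Function('K')(m, r) = Add(Rational(3, 7), Mul(Rational(1, 7), Add(m, Mul(r, r)))) = Add(Rational(3, 7), Mul(Rational(1, 7), Add(m, Pow(r, 2)))) = Add(Rational(3, 7), Add(Mul(Rational(1, 7), m), Mul(Rational(1, 7), Pow(r, 2)))) = Add(Rational(3, 7), Mul(Rational(1, 7), m), Mul(Rational(1, 7), Pow(r, 2))))
Function('q')(g, S) = Mul(Pow(Add(S, g), -1), Add(Rational(19, 7), Mul(Rational(1, 7), g))) (Function('q')(g, S) = Mul(Add(Rational(3, 7), Mul(Rational(1, 7), g), Mul(Rational(1, 7), Pow(4, 2))), Pow(Add(S, g), -1)) = Mul(Add(Rational(3, 7), Mul(Rational(1, 7), g), Mul(Rational(1, 7), 16)), Pow(Add(S, g), -1)) = Mul(Add(Rational(3, 7), Mul(Rational(1, 7), g), Rational(16, 7)), Pow(Add(S, g), -1)) = Mul(Add(Rational(19, 7), Mul(Rational(1, 7), g)), Pow(Add(S, g), -1)) = Mul(Pow(Add(S, g), -1), Add(Rational(19, 7), Mul(Rational(1, 7), g))))
Pow(Function('q')(Mul(267, Pow(15, -1)), -889), -1) = Pow(Mul(Rational(1, 7), Pow(Add(-889, Mul(267, Pow(15, -1))), -1), Add(19, Mul(267, Pow(15, -1)))), -1) = Pow(Mul(Rational(1, 7), Pow(Add(-889, Mul(267, Rational(1, 15))), -1), Add(19, Mul(267, Rational(1, 15)))), -1) = Pow(Mul(Rational(1, 7), Pow(Add(-889, Rational(89, 5)), -1), Add(19, Rational(89, 5))), -1) = Pow(Mul(Rational(1, 7), Pow(Rational(-4356, 5), -1), Rational(184, 5)), -1) = Pow(Mul(Rational(1, 7), Rational(-5, 4356), Rational(184, 5)), -1) = Pow(Rational(-46, 7623), -1) = Rational(-7623, 46)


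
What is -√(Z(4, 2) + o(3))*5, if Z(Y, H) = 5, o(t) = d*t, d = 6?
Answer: -5*√23 ≈ -23.979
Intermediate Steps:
o(t) = 6*t
-√(Z(4, 2) + o(3))*5 = -√(5 + 6*3)*5 = -√(5 + 18)*5 = -√23*5 = -5*√23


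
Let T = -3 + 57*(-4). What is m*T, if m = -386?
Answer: 89166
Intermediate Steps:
T = -231 (T = -3 - 228 = -231)
m*T = -386*(-231) = 89166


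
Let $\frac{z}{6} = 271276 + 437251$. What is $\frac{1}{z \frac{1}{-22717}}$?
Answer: $- \frac{22717}{4251162} \approx -0.0053437$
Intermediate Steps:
$z = 4251162$ ($z = 6 \left(271276 + 437251\right) = 6 \cdot 708527 = 4251162$)
$\frac{1}{z \frac{1}{-22717}} = \frac{1}{4251162 \frac{1}{-22717}} = \frac{1}{4251162 \left(- \frac{1}{22717}\right)} = \frac{1}{- \frac{4251162}{22717}} = - \frac{22717}{4251162}$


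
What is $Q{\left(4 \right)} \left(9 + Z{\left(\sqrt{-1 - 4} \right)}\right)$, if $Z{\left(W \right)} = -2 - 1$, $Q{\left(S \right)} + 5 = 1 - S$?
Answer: $-48$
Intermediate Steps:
$Q{\left(S \right)} = -4 - S$ ($Q{\left(S \right)} = -5 - \left(-1 + S\right) = -4 - S$)
$Z{\left(W \right)} = -3$ ($Z{\left(W \right)} = -2 - 1 = -3$)
$Q{\left(4 \right)} \left(9 + Z{\left(\sqrt{-1 - 4} \right)}\right) = \left(-4 - 4\right) \left(9 - 3\right) = \left(-4 - 4\right) 6 = \left(-8\right) 6 = -48$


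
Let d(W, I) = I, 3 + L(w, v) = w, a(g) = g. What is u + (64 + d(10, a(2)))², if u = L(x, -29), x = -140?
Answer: 4213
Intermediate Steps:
L(w, v) = -3 + w
u = -143 (u = -3 - 140 = -143)
u + (64 + d(10, a(2)))² = -143 + (64 + 2)² = -143 + 66² = -143 + 4356 = 4213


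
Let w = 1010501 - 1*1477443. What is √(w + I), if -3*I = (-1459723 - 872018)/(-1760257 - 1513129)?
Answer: 3*I*√555923575402232286/3273386 ≈ 683.33*I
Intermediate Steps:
I = -777247/3273386 (I = -(-1459723 - 872018)/(3*(-1760257 - 1513129)) = -(-777247)/(-3273386) = -(-777247)*(-1)/3273386 = -⅓*2331741/3273386 = -777247/3273386 ≈ -0.23744)
w = -466942 (w = 1010501 - 1477443 = -466942)
√(w + I) = √(-466942 - 777247/3273386) = √(-1528482182859/3273386) = 3*I*√555923575402232286/3273386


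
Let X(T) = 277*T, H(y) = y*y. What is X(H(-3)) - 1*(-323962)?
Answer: 326455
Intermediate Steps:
H(y) = y²
X(H(-3)) - 1*(-323962) = 277*(-3)² - 1*(-323962) = 277*9 + 323962 = 2493 + 323962 = 326455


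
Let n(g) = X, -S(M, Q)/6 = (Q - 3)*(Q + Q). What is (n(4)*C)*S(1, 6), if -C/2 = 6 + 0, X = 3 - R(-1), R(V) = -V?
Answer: 5184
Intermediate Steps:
X = 2 (X = 3 - (-1)*(-1) = 3 - 1*1 = 3 - 1 = 2)
C = -12 (C = -2*(6 + 0) = -2*6 = -12)
S(M, Q) = -12*Q*(-3 + Q) (S(M, Q) = -6*(Q - 3)*(Q + Q) = -6*(-3 + Q)*2*Q = -12*Q*(-3 + Q))
n(g) = 2
(n(4)*C)*S(1, 6) = (2*(-12))*(12*6*(3 - 1*6)) = -288*6*(3 - 6) = -288*6*(-3) = -24*(-216) = 5184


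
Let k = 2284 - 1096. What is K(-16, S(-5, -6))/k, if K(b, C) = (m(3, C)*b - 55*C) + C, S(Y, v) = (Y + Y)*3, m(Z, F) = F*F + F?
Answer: -1025/99 ≈ -10.354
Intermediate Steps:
m(Z, F) = F + F² (m(Z, F) = F² + F = F + F²)
S(Y, v) = 6*Y (S(Y, v) = (2*Y)*3 = 6*Y)
K(b, C) = -54*C + C*b*(1 + C) (K(b, C) = ((C*(1 + C))*b - 55*C) + C = (C*b*(1 + C) - 55*C) + C = (-55*C + C*b*(1 + C)) + C = -54*C + C*b*(1 + C))
k = 1188
K(-16, S(-5, -6))/k = ((6*(-5))*(-54 - 16*(1 + 6*(-5))))/1188 = -30*(-54 - 16*(1 - 30))*(1/1188) = -30*(-54 - 16*(-29))*(1/1188) = -30*(-54 + 464)*(1/1188) = -30*410*(1/1188) = -12300*1/1188 = -1025/99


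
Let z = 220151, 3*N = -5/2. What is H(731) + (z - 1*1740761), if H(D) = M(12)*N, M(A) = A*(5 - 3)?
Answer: -1520630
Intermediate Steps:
N = -5/6 (N = (-5/2)/3 = ((1/2)*(-5))/3 = (1/3)*(-5/2) = -5/6 ≈ -0.83333)
M(A) = 2*A (M(A) = A*2 = 2*A)
H(D) = -20 (H(D) = (2*12)*(-5/6) = 24*(-5/6) = -20)
H(731) + (z - 1*1740761) = -20 + (220151 - 1*1740761) = -20 + (220151 - 1740761) = -20 - 1520610 = -1520630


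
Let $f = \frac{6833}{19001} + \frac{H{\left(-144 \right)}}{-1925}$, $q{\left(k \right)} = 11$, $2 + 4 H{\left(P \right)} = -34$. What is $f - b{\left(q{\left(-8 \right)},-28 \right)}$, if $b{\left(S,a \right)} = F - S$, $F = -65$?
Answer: $\frac{2793170834}{36576925} \approx 76.364$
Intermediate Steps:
$H{\left(P \right)} = -9$ ($H{\left(P \right)} = - \frac{1}{2} + \frac{1}{4} \left(-34\right) = - \frac{1}{2} - \frac{17}{2} = -9$)
$b{\left(S,a \right)} = -65 - S$
$f = \frac{13324534}{36576925}$ ($f = \frac{6833}{19001} - \frac{9}{-1925} = 6833 \cdot \frac{1}{19001} - - \frac{9}{1925} = \frac{6833}{19001} + \frac{9}{1925} = \frac{13324534}{36576925} \approx 0.36429$)
$f - b{\left(q{\left(-8 \right)},-28 \right)} = \frac{13324534}{36576925} - \left(-65 - 11\right) = \frac{13324534}{36576925} - -76 = \frac{13324534}{36576925} + 76 = \frac{2793170834}{36576925}$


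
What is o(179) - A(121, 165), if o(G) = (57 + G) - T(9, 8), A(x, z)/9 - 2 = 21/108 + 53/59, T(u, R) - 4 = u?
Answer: 46059/236 ≈ 195.17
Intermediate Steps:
T(u, R) = 4 + u
A(x, z) = 6569/236 (A(x, z) = 18 + 9*(21/108 + 53/59) = 18 + 9*(21*(1/108) + 53*(1/59)) = 18 + 9*(7/36 + 53/59) = 18 + 9*(2321/2124) = 18 + 2321/236 = 6569/236)
o(G) = 44 + G (o(G) = (57 + G) - (4 + 9) = (57 + G) - 1*13 = (57 + G) - 13 = 44 + G)
o(179) - A(121, 165) = (44 + 179) - 1*6569/236 = 223 - 6569/236 = 46059/236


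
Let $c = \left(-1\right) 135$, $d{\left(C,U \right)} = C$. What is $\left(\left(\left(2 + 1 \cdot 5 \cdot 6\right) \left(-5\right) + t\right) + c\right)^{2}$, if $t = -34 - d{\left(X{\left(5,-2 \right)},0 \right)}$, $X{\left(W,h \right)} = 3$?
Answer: $110224$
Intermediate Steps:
$t = -37$ ($t = -34 - 3 = -37$)
$c = -135$
$\left(\left(\left(2 + 1 \cdot 5 \cdot 6\right) \left(-5\right) + t\right) + c\right)^{2} = \left(\left(\left(2 + 1 \cdot 5 \cdot 6\right) \left(-5\right) - 37\right) - 135\right)^{2} = \left(\left(\left(2 + 5 \cdot 6\right) \left(-5\right) - 37\right) - 135\right)^{2} = \left(\left(\left(2 + 30\right) \left(-5\right) - 37\right) - 135\right)^{2} = \left(\left(32 \left(-5\right) - 37\right) - 135\right)^{2} = \left(\left(-160 - 37\right) - 135\right)^{2} = \left(-197 - 135\right)^{2} = \left(-332\right)^{2} = 110224$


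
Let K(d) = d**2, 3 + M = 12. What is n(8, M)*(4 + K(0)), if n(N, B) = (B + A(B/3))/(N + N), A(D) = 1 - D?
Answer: 7/4 ≈ 1.7500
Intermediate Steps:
M = 9 (M = -3 + 12 = 9)
n(N, B) = (1 + 2*B/3)/(2*N) (n(N, B) = (B + (1 - B/3))/(N + N) = (B + (1 - B/3))/((2*N)) = (B + (1 - B/3))*(1/(2*N)) = (1 + 2*B/3)*(1/(2*N)) = (1 + 2*B/3)/(2*N))
n(8, M)*(4 + K(0)) = ((1/6)*(3 + 2*9)/8)*(4 + 0**2) = ((1/6)*(1/8)*(3 + 18))*(4 + 0) = ((1/6)*(1/8)*21)*4 = (7/16)*4 = 7/4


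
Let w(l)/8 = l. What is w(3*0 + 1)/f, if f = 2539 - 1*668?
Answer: 8/1871 ≈ 0.0042758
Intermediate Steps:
w(l) = 8*l
f = 1871 (f = 2539 - 668 = 1871)
w(3*0 + 1)/f = (8*(3*0 + 1))/1871 = (8*(0 + 1))*(1/1871) = (8*1)*(1/1871) = 8*(1/1871) = 8/1871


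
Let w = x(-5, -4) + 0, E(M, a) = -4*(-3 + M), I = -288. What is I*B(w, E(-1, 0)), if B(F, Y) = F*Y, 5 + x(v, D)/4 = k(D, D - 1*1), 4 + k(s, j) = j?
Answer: 258048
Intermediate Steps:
k(s, j) = -4 + j
x(v, D) = -40 + 4*D (x(v, D) = -20 + 4*(-4 + (D - 1*1)) = -20 + 4*(-4 + (D - 1)) = -20 + 4*(-4 + (-1 + D)) = -20 + 4*(-5 + D) = -20 + (-20 + 4*D) = -40 + 4*D)
E(M, a) = 12 - 4*M
w = -56 (w = (-40 + 4*(-4)) + 0 = (-40 - 16) + 0 = -56 + 0 = -56)
I*B(w, E(-1, 0)) = -(-16128)*(12 - 4*(-1)) = -(-16128)*(12 + 4) = -(-16128)*16 = -288*(-896) = 258048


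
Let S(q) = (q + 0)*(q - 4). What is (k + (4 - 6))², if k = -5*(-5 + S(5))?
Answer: 4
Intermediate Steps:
S(q) = q*(-4 + q)
k = 0 (k = -5*(-5 + 5*(-4 + 5)) = -5*(-5 + 5*1) = -5*(-5 + 5) = -5*0 = 0)
(k + (4 - 6))² = (0 + (4 - 6))² = (0 - 2)² = (-2)² = 4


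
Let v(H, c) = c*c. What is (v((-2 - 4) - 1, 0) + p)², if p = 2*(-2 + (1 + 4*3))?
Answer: 484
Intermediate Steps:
p = 22 (p = 2*(-2 + (1 + 12)) = 2*(-2 + 13) = 2*11 = 22)
v(H, c) = c²
(v((-2 - 4) - 1, 0) + p)² = (0² + 22)² = (0 + 22)² = 22² = 484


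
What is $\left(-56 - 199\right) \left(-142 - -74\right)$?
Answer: $17340$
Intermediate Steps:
$\left(-56 - 199\right) \left(-142 - -74\right) = - 255 \left(-142 + 74\right) = \left(-255\right) \left(-68\right) = 17340$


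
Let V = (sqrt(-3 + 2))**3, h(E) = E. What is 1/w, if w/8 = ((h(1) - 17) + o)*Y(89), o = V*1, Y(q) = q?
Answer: -2/22873 + I/182984 ≈ -8.7439e-5 + 5.465e-6*I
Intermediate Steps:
V = -I (V = (sqrt(-1))**3 = I**3 = -I ≈ -1.0*I)
o = -I (o = -I*1 = -I ≈ -1.0*I)
w = -11392 - 712*I (w = 8*(((1 - 17) - I)*89) = 8*((-16 - I)*89) = 8*(-1424 - 89*I) = -11392 - 712*I ≈ -11392.0 - 712.0*I)
1/w = 1/(-11392 - 712*I) = (-11392 + 712*I)/130284608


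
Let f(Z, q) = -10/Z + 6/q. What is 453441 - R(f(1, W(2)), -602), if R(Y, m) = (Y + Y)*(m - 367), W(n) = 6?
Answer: 435999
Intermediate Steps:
R(Y, m) = 2*Y*(-367 + m) (R(Y, m) = (2*Y)*(-367 + m) = 2*Y*(-367 + m))
453441 - R(f(1, W(2)), -602) = 453441 - 2*(-10/1 + 6/6)*(-367 - 602) = 453441 - 2*(-10*1 + 6*(⅙))*(-969) = 453441 - 2*(-10 + 1)*(-969) = 453441 - 2*(-9)*(-969) = 453441 - 1*17442 = 453441 - 17442 = 435999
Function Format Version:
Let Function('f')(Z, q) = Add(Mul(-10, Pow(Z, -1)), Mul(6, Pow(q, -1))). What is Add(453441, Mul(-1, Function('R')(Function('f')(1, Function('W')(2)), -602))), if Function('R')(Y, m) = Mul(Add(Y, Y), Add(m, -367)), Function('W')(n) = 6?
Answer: 435999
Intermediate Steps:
Function('R')(Y, m) = Mul(2, Y, Add(-367, m)) (Function('R')(Y, m) = Mul(Mul(2, Y), Add(-367, m)) = Mul(2, Y, Add(-367, m)))
Add(453441, Mul(-1, Function('R')(Function('f')(1, Function('W')(2)), -602))) = Add(453441, Mul(-1, Mul(2, Add(Mul(-10, Pow(1, -1)), Mul(6, Pow(6, -1))), Add(-367, -602)))) = Add(453441, Mul(-1, Mul(2, Add(Mul(-10, 1), Mul(6, Rational(1, 6))), -969))) = Add(453441, Mul(-1, Mul(2, Add(-10, 1), -969))) = Add(453441, Mul(-1, Mul(2, -9, -969))) = Add(453441, Mul(-1, 17442)) = Add(453441, -17442) = 435999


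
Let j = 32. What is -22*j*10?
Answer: -7040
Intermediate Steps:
-22*j*10 = -22*32*10 = -704*10 = -7040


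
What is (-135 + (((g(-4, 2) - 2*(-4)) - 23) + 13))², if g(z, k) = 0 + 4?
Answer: 17689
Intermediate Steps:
g(z, k) = 4
(-135 + (((g(-4, 2) - 2*(-4)) - 23) + 13))² = (-135 + (((4 - 2*(-4)) - 23) + 13))² = (-135 + (((4 + 8) - 23) + 13))² = (-135 + ((12 - 23) + 13))² = (-135 + (-11 + 13))² = (-135 + 2)² = (-133)² = 17689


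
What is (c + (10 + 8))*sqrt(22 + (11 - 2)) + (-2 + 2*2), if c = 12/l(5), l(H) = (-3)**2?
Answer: 2 + 58*sqrt(31)/3 ≈ 109.64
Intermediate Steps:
l(H) = 9
c = 4/3 (c = 12/9 = 12*(1/9) = 4/3 ≈ 1.3333)
(c + (10 + 8))*sqrt(22 + (11 - 2)) + (-2 + 2*2) = (4/3 + (10 + 8))*sqrt(22 + (11 - 2)) + (-2 + 2*2) = (4/3 + 18)*sqrt(22 + 9) + (-2 + 4) = 58*sqrt(31)/3 + 2 = 2 + 58*sqrt(31)/3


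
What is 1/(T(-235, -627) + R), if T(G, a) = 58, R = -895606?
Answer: -1/895548 ≈ -1.1166e-6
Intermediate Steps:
1/(T(-235, -627) + R) = 1/(58 - 895606) = 1/(-895548) = -1/895548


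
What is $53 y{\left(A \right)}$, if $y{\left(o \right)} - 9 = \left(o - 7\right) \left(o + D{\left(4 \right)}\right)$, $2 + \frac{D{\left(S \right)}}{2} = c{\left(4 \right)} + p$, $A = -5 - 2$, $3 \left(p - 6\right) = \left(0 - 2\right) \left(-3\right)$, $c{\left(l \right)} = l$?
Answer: $-9169$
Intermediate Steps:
$p = 8$ ($p = 6 + \frac{\left(0 - 2\right) \left(-3\right)}{3} = 6 + \frac{\left(-2\right) \left(-3\right)}{3} = 6 + \frac{1}{3} \cdot 6 = 6 + 2 = 8$)
$A = -7$ ($A = -5 - 2 = -7$)
$D{\left(S \right)} = 20$ ($D{\left(S \right)} = -4 + 2 \left(4 + 8\right) = -4 + 2 \cdot 12 = -4 + 24 = 20$)
$y{\left(o \right)} = 9 + \left(-7 + o\right) \left(20 + o\right)$ ($y{\left(o \right)} = 9 + \left(o - 7\right) \left(o + 20\right) = 9 + \left(-7 + o\right) \left(20 + o\right)$)
$53 y{\left(A \right)} = 53 \left(-131 + \left(-7\right)^{2} + 13 \left(-7\right)\right) = 53 \left(-131 + 49 - 91\right) = 53 \left(-173\right) = -9169$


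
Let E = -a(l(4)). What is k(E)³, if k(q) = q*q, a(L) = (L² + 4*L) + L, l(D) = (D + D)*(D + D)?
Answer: 7416079697236633583616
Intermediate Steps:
l(D) = 4*D² (l(D) = (2*D)*(2*D) = 4*D²)
a(L) = L² + 5*L
E = -4416 (E = -4*4²*(5 + 4*4²) = -4*16*(5 + 4*16) = -64*(5 + 64) = -64*69 = -1*4416 = -4416)
k(q) = q²
k(E)³ = ((-4416)²)³ = 19501056³ = 7416079697236633583616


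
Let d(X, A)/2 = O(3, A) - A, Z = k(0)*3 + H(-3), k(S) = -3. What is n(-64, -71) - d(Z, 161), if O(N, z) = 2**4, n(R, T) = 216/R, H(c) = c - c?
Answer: 2293/8 ≈ 286.63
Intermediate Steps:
H(c) = 0
O(N, z) = 16
Z = -9 (Z = -3*3 + 0 = -9 + 0 = -9)
d(X, A) = 32 - 2*A (d(X, A) = 2*(16 - A) = 32 - 2*A)
n(-64, -71) - d(Z, 161) = 216/(-64) - (32 - 2*161) = 216*(-1/64) - (32 - 322) = -27/8 - 1*(-290) = -27/8 + 290 = 2293/8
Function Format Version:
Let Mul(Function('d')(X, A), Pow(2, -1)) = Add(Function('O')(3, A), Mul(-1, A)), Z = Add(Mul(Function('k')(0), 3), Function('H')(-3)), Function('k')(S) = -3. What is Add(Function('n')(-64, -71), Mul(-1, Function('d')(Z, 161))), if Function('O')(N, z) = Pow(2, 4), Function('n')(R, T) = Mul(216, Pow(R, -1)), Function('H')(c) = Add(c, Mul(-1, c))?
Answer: Rational(2293, 8) ≈ 286.63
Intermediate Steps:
Function('H')(c) = 0
Function('O')(N, z) = 16
Z = -9 (Z = Add(Mul(-3, 3), 0) = Add(-9, 0) = -9)
Function('d')(X, A) = Add(32, Mul(-2, A)) (Function('d')(X, A) = Mul(2, Add(16, Mul(-1, A))) = Add(32, Mul(-2, A)))
Add(Function('n')(-64, -71), Mul(-1, Function('d')(Z, 161))) = Add(Mul(216, Pow(-64, -1)), Mul(-1, Add(32, Mul(-2, 161)))) = Add(Mul(216, Rational(-1, 64)), Mul(-1, Add(32, -322))) = Add(Rational(-27, 8), Mul(-1, -290)) = Add(Rational(-27, 8), 290) = Rational(2293, 8)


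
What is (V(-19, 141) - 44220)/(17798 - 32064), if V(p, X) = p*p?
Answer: 43859/14266 ≈ 3.0744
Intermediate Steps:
V(p, X) = p**2
(V(-19, 141) - 44220)/(17798 - 32064) = ((-19)**2 - 44220)/(17798 - 32064) = (361 - 44220)/(-14266) = -43859*(-1/14266) = 43859/14266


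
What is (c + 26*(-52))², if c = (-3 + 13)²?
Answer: 1567504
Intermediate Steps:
c = 100 (c = 10² = 100)
(c + 26*(-52))² = (100 + 26*(-52))² = (100 - 1352)² = (-1252)² = 1567504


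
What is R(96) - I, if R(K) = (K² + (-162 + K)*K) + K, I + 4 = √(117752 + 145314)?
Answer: 2980 - √263066 ≈ 2467.1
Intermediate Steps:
I = -4 + √263066 (I = -4 + √(117752 + 145314) = -4 + √263066 ≈ 508.90)
R(K) = K + K² + K*(-162 + K) (R(K) = (K² + K*(-162 + K)) + K = K + K² + K*(-162 + K))
R(96) - I = 96*(-161 + 2*96) - (-4 + √263066) = 96*(-161 + 192) + (4 - √263066) = 96*31 + (4 - √263066) = 2976 + (4 - √263066) = 2980 - √263066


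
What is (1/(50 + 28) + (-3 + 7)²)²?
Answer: 1560001/6084 ≈ 256.41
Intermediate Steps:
(1/(50 + 28) + (-3 + 7)²)² = (1/78 + 4²)² = (1/78 + 16)² = (1249/78)² = 1560001/6084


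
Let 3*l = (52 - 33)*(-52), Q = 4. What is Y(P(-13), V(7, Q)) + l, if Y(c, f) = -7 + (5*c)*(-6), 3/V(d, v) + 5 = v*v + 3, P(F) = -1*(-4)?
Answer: -1369/3 ≈ -456.33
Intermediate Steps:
P(F) = 4
V(d, v) = 3/(-2 + v²) (V(d, v) = 3/(-5 + (v*v + 3)) = 3/(-5 + (v² + 3)) = 3/(-5 + (3 + v²)) = 3/(-2 + v²))
Y(c, f) = -7 - 30*c
l = -988/3 (l = ((52 - 33)*(-52))/3 = (19*(-52))/3 = (⅓)*(-988) = -988/3 ≈ -329.33)
Y(P(-13), V(7, Q)) + l = (-7 - 30*4) - 988/3 = (-7 - 120) - 988/3 = -127 - 988/3 = -1369/3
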